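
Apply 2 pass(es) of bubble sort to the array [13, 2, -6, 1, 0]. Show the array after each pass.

After pass 1: [2, -6, 1, 0, 13] (4 swaps)
After pass 2: [-6, 1, 0, 2, 13] (3 swaps)
Total swaps: 7


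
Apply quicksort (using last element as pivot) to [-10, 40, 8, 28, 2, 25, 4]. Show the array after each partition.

Partition 1: pivot=4 at index 2 -> [-10, 2, 4, 28, 40, 25, 8]
Partition 2: pivot=2 at index 1 -> [-10, 2, 4, 28, 40, 25, 8]
Partition 3: pivot=8 at index 3 -> [-10, 2, 4, 8, 40, 25, 28]
Partition 4: pivot=28 at index 5 -> [-10, 2, 4, 8, 25, 28, 40]


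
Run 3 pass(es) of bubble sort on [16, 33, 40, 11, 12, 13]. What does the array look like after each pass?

After pass 1: [16, 33, 11, 12, 13, 40] (3 swaps)
After pass 2: [16, 11, 12, 13, 33, 40] (3 swaps)
After pass 3: [11, 12, 13, 16, 33, 40] (3 swaps)
Total swaps: 9


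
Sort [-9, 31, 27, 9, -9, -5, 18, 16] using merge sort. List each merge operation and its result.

Divide and conquer:
  Merge [-9] + [31] -> [-9, 31]
  Merge [27] + [9] -> [9, 27]
  Merge [-9, 31] + [9, 27] -> [-9, 9, 27, 31]
  Merge [-9] + [-5] -> [-9, -5]
  Merge [18] + [16] -> [16, 18]
  Merge [-9, -5] + [16, 18] -> [-9, -5, 16, 18]
  Merge [-9, 9, 27, 31] + [-9, -5, 16, 18] -> [-9, -9, -5, 9, 16, 18, 27, 31]


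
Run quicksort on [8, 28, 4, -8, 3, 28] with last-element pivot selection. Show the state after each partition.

Partition 1: pivot=28 at index 5 -> [8, 28, 4, -8, 3, 28]
Partition 2: pivot=3 at index 1 -> [-8, 3, 4, 8, 28, 28]
Partition 3: pivot=28 at index 4 -> [-8, 3, 4, 8, 28, 28]
Partition 4: pivot=8 at index 3 -> [-8, 3, 4, 8, 28, 28]


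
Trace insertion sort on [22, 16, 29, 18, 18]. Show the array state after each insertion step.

First element 22 is already 'sorted'
Insert 16: shifted 1 elements -> [16, 22, 29, 18, 18]
Insert 29: shifted 0 elements -> [16, 22, 29, 18, 18]
Insert 18: shifted 2 elements -> [16, 18, 22, 29, 18]
Insert 18: shifted 2 elements -> [16, 18, 18, 22, 29]


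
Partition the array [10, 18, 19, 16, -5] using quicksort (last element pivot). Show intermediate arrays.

Partition 1: pivot=-5 at index 0 -> [-5, 18, 19, 16, 10]
Partition 2: pivot=10 at index 1 -> [-5, 10, 19, 16, 18]
Partition 3: pivot=18 at index 3 -> [-5, 10, 16, 18, 19]


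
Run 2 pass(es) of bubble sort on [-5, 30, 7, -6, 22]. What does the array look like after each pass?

After pass 1: [-5, 7, -6, 22, 30] (3 swaps)
After pass 2: [-5, -6, 7, 22, 30] (1 swaps)
Total swaps: 4


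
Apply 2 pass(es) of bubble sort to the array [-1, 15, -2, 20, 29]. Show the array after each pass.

After pass 1: [-1, -2, 15, 20, 29] (1 swaps)
After pass 2: [-2, -1, 15, 20, 29] (1 swaps)
Total swaps: 2


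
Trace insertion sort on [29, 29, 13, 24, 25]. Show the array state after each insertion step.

First element 29 is already 'sorted'
Insert 29: shifted 0 elements -> [29, 29, 13, 24, 25]
Insert 13: shifted 2 elements -> [13, 29, 29, 24, 25]
Insert 24: shifted 2 elements -> [13, 24, 29, 29, 25]
Insert 25: shifted 2 elements -> [13, 24, 25, 29, 29]


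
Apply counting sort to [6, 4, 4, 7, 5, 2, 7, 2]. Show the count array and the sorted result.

Count array: [0, 0, 2, 0, 2, 1, 1, 2]
(count[i] = number of elements equal to i)
Cumulative count: [0, 0, 2, 2, 4, 5, 6, 8]
Sorted: [2, 2, 4, 4, 5, 6, 7, 7]


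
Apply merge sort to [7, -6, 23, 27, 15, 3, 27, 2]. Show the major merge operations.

Divide and conquer:
  Merge [7] + [-6] -> [-6, 7]
  Merge [23] + [27] -> [23, 27]
  Merge [-6, 7] + [23, 27] -> [-6, 7, 23, 27]
  Merge [15] + [3] -> [3, 15]
  Merge [27] + [2] -> [2, 27]
  Merge [3, 15] + [2, 27] -> [2, 3, 15, 27]
  Merge [-6, 7, 23, 27] + [2, 3, 15, 27] -> [-6, 2, 3, 7, 15, 23, 27, 27]


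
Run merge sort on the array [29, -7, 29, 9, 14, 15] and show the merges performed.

Divide and conquer:
  Merge [-7] + [29] -> [-7, 29]
  Merge [29] + [-7, 29] -> [-7, 29, 29]
  Merge [14] + [15] -> [14, 15]
  Merge [9] + [14, 15] -> [9, 14, 15]
  Merge [-7, 29, 29] + [9, 14, 15] -> [-7, 9, 14, 15, 29, 29]


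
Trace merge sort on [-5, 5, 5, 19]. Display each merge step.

Divide and conquer:
  Merge [-5] + [5] -> [-5, 5]
  Merge [5] + [19] -> [5, 19]
  Merge [-5, 5] + [5, 19] -> [-5, 5, 5, 19]


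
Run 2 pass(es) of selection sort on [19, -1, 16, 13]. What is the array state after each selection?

Pass 1: Select minimum -1 at index 1, swap -> [-1, 19, 16, 13]
Pass 2: Select minimum 13 at index 3, swap -> [-1, 13, 16, 19]


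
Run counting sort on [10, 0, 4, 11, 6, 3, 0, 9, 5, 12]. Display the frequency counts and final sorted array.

Count array: [2, 0, 0, 1, 1, 1, 1, 0, 0, 1, 1, 1, 1]
(count[i] = number of elements equal to i)
Cumulative count: [2, 2, 2, 3, 4, 5, 6, 6, 6, 7, 8, 9, 10]
Sorted: [0, 0, 3, 4, 5, 6, 9, 10, 11, 12]


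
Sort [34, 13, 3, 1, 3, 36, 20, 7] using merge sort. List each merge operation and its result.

Divide and conquer:
  Merge [34] + [13] -> [13, 34]
  Merge [3] + [1] -> [1, 3]
  Merge [13, 34] + [1, 3] -> [1, 3, 13, 34]
  Merge [3] + [36] -> [3, 36]
  Merge [20] + [7] -> [7, 20]
  Merge [3, 36] + [7, 20] -> [3, 7, 20, 36]
  Merge [1, 3, 13, 34] + [3, 7, 20, 36] -> [1, 3, 3, 7, 13, 20, 34, 36]


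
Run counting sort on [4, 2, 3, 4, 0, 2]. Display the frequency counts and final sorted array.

Count array: [1, 0, 2, 1, 2]
(count[i] = number of elements equal to i)
Cumulative count: [1, 1, 3, 4, 6]
Sorted: [0, 2, 2, 3, 4, 4]


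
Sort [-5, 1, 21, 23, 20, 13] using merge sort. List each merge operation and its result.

Divide and conquer:
  Merge [1] + [21] -> [1, 21]
  Merge [-5] + [1, 21] -> [-5, 1, 21]
  Merge [20] + [13] -> [13, 20]
  Merge [23] + [13, 20] -> [13, 20, 23]
  Merge [-5, 1, 21] + [13, 20, 23] -> [-5, 1, 13, 20, 21, 23]


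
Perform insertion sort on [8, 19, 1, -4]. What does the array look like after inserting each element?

First element 8 is already 'sorted'
Insert 19: shifted 0 elements -> [8, 19, 1, -4]
Insert 1: shifted 2 elements -> [1, 8, 19, -4]
Insert -4: shifted 3 elements -> [-4, 1, 8, 19]


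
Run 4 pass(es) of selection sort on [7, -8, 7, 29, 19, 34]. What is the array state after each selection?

Pass 1: Select minimum -8 at index 1, swap -> [-8, 7, 7, 29, 19, 34]
Pass 2: Select minimum 7 at index 1, swap -> [-8, 7, 7, 29, 19, 34]
Pass 3: Select minimum 7 at index 2, swap -> [-8, 7, 7, 29, 19, 34]
Pass 4: Select minimum 19 at index 4, swap -> [-8, 7, 7, 19, 29, 34]


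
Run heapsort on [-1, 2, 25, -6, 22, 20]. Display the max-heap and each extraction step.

Build heap: [25, 22, 20, -6, 2, -1]
Extract 25: [22, 2, 20, -6, -1, 25]
Extract 22: [20, 2, -1, -6, 22, 25]
Extract 20: [2, -6, -1, 20, 22, 25]
Extract 2: [-1, -6, 2, 20, 22, 25]
Extract -1: [-6, -1, 2, 20, 22, 25]


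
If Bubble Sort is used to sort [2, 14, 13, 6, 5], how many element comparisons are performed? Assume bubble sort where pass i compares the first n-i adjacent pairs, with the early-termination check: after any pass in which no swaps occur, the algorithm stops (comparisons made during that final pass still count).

Pass 1: compare adjacent pairs (0,1)..(3,4) = 4 comparison(s), 3 swap(s) -> [2, 13, 6, 5, 14]
Pass 2: compare adjacent pairs (0,1)..(2,3) = 3 comparison(s), 2 swap(s) -> [2, 6, 5, 13, 14]
Pass 3: compare adjacent pairs (0,1)..(1,2) = 2 comparison(s), 1 swap(s) -> [2, 5, 6, 13, 14]
Pass 4: compare adjacent pairs (0,1)..(0,1) = 1 comparison(s), 0 swap(s) -> [2, 5, 6, 13, 14]
No swaps in this pass, so bubble sort stops here.
Total comparisons: 4 + 3 + 2 + 1 = 10


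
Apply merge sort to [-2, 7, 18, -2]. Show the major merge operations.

Divide and conquer:
  Merge [-2] + [7] -> [-2, 7]
  Merge [18] + [-2] -> [-2, 18]
  Merge [-2, 7] + [-2, 18] -> [-2, -2, 7, 18]


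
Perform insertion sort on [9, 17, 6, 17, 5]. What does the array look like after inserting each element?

First element 9 is already 'sorted'
Insert 17: shifted 0 elements -> [9, 17, 6, 17, 5]
Insert 6: shifted 2 elements -> [6, 9, 17, 17, 5]
Insert 17: shifted 0 elements -> [6, 9, 17, 17, 5]
Insert 5: shifted 4 elements -> [5, 6, 9, 17, 17]


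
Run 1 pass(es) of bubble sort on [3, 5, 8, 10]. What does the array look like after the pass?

After pass 1: [3, 5, 8, 10] (0 swaps)
Total swaps: 0


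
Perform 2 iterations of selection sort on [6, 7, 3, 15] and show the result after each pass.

Pass 1: Select minimum 3 at index 2, swap -> [3, 7, 6, 15]
Pass 2: Select minimum 6 at index 2, swap -> [3, 6, 7, 15]


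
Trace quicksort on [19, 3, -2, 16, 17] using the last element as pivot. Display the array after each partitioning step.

Partition 1: pivot=17 at index 3 -> [3, -2, 16, 17, 19]
Partition 2: pivot=16 at index 2 -> [3, -2, 16, 17, 19]
Partition 3: pivot=-2 at index 0 -> [-2, 3, 16, 17, 19]


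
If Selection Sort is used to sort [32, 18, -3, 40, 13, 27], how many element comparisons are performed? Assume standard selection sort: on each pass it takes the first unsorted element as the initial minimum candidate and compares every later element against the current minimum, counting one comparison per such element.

Pass 1: scan indices 1..5 for the minimum = 5 comparison(s); min is -3, place at index 0 -> [-3, 18, 32, 40, 13, 27]
Pass 2: scan indices 2..5 for the minimum = 4 comparison(s); min is 13, place at index 1 -> [-3, 13, 32, 40, 18, 27]
Pass 3: scan indices 3..5 for the minimum = 3 comparison(s); min is 18, place at index 2 -> [-3, 13, 18, 40, 32, 27]
Pass 4: scan indices 4..5 for the minimum = 2 comparison(s); min is 27, place at index 3 -> [-3, 13, 18, 27, 32, 40]
Pass 5: scan indices 5..5 for the minimum = 1 comparison(s); min is 32, place at index 4 -> [-3, 13, 18, 27, 32, 40]
Selection sort always scans the whole unsorted suffix, so the count is (n-1) + (n-2) + ... + 1 = n(n-1)/2 = 6*5/2 = 15 regardless of the input order.
Total comparisons: 5 + 4 + 3 + 2 + 1 = 15


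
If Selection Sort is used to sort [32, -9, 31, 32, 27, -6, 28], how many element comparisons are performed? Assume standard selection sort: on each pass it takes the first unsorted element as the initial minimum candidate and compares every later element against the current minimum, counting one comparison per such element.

Pass 1: scan indices 1..6 for the minimum = 6 comparison(s); min is -9, place at index 0 -> [-9, 32, 31, 32, 27, -6, 28]
Pass 2: scan indices 2..6 for the minimum = 5 comparison(s); min is -6, place at index 1 -> [-9, -6, 31, 32, 27, 32, 28]
Pass 3: scan indices 3..6 for the minimum = 4 comparison(s); min is 27, place at index 2 -> [-9, -6, 27, 32, 31, 32, 28]
Pass 4: scan indices 4..6 for the minimum = 3 comparison(s); min is 28, place at index 3 -> [-9, -6, 27, 28, 31, 32, 32]
Pass 5: scan indices 5..6 for the minimum = 2 comparison(s); min is 31, place at index 4 -> [-9, -6, 27, 28, 31, 32, 32]
Pass 6: scan indices 6..6 for the minimum = 1 comparison(s); min is 32, place at index 5 -> [-9, -6, 27, 28, 31, 32, 32]
Selection sort always scans the whole unsorted suffix, so the count is (n-1) + (n-2) + ... + 1 = n(n-1)/2 = 7*6/2 = 21 regardless of the input order.
Total comparisons: 6 + 5 + 4 + 3 + 2 + 1 = 21


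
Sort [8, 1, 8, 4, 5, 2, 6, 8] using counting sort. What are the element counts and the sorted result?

Count array: [0, 1, 1, 0, 1, 1, 1, 0, 3]
(count[i] = number of elements equal to i)
Cumulative count: [0, 1, 2, 2, 3, 4, 5, 5, 8]
Sorted: [1, 2, 4, 5, 6, 8, 8, 8]


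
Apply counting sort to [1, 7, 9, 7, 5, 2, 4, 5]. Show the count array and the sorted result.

Count array: [0, 1, 1, 0, 1, 2, 0, 2, 0, 1]
(count[i] = number of elements equal to i)
Cumulative count: [0, 1, 2, 2, 3, 5, 5, 7, 7, 8]
Sorted: [1, 2, 4, 5, 5, 7, 7, 9]


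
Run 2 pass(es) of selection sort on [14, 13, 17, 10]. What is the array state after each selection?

Pass 1: Select minimum 10 at index 3, swap -> [10, 13, 17, 14]
Pass 2: Select minimum 13 at index 1, swap -> [10, 13, 17, 14]


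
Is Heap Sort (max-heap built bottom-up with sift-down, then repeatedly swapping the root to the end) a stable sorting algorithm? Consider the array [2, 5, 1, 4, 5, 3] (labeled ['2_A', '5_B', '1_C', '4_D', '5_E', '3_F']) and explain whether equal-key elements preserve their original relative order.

Trace Heap Sort on the labeled array (the key is the number; the letter only tracks identity):
  Build max-heap: [5_B, 5_E, 3_F, 4_D, 2_A, 1_C]
  Swap root 5_B to index 5, re-heapify first 5 -> [5_E, 4_D, 3_F, 1_C, 2_A, 5_B]
  Swap root 5_E to index 4, re-heapify first 4 -> [4_D, 2_A, 3_F, 1_C, 5_E, 5_B]
  Swap root 4_D to index 3, re-heapify first 3 -> [3_F, 2_A, 1_C, 4_D, 5_E, 5_B]
  Swap root 3_F to index 2, re-heapify first 2 -> [2_A, 1_C, 3_F, 4_D, 5_E, 5_B]
  Swap root 2_A to index 1, re-heapify first 1 -> [1_C, 2_A, 3_F, 4_D, 5_E, 5_B]
Final order: [1_C, 2_A, 3_F, 4_D, 5_E, 5_B]
Equal keys:
  value 5: originally 5_B, 5_E; after sorting 5_E, 5_B -> order changed
Equal keys were reordered, so Heap Sort is not stable: heap construction and root-to-end swaps move elements without regard to the original order of equal keys. (One such input is enough; an unstable sort may happen to preserve order on other inputs, but it gives no guarantee.)
Answer: Not stable


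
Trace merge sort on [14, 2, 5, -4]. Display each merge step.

Divide and conquer:
  Merge [14] + [2] -> [2, 14]
  Merge [5] + [-4] -> [-4, 5]
  Merge [2, 14] + [-4, 5] -> [-4, 2, 5, 14]


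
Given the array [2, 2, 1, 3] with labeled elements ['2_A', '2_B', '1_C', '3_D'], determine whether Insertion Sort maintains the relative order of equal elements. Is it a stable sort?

Trace Insertion Sort on the labeled array (the key is the number; the letter only tracks identity):
  Insert 2_B at index 1: [2_A, 2_B, 1_C, 3_D]
  Insert 1_C at index 0: [1_C, 2_A, 2_B, 3_D]
  Insert 3_D at index 3: [1_C, 2_A, 2_B, 3_D]
Final order: [1_C, 2_A, 2_B, 3_D]
Equal keys:
  value 2: originally 2_A, 2_B; after sorting 2_A, 2_B -> order preserved
All equal keys kept their original relative order. Insertion Sort is stable: elements are shifted only while they are strictly greater than the key, so a key is inserted after any equal elements already placed.
Answer: Stable


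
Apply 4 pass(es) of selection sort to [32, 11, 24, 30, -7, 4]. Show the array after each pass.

Pass 1: Select minimum -7 at index 4, swap -> [-7, 11, 24, 30, 32, 4]
Pass 2: Select minimum 4 at index 5, swap -> [-7, 4, 24, 30, 32, 11]
Pass 3: Select minimum 11 at index 5, swap -> [-7, 4, 11, 30, 32, 24]
Pass 4: Select minimum 24 at index 5, swap -> [-7, 4, 11, 24, 32, 30]


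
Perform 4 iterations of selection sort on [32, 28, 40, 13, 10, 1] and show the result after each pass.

Pass 1: Select minimum 1 at index 5, swap -> [1, 28, 40, 13, 10, 32]
Pass 2: Select minimum 10 at index 4, swap -> [1, 10, 40, 13, 28, 32]
Pass 3: Select minimum 13 at index 3, swap -> [1, 10, 13, 40, 28, 32]
Pass 4: Select minimum 28 at index 4, swap -> [1, 10, 13, 28, 40, 32]


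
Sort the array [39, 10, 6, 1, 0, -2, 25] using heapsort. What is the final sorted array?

Build heap: [39, 10, 25, 1, 0, -2, 6]
Extract 39: [25, 10, 6, 1, 0, -2, 39]
Extract 25: [10, 1, 6, -2, 0, 25, 39]
Extract 10: [6, 1, 0, -2, 10, 25, 39]
Extract 6: [1, -2, 0, 6, 10, 25, 39]
Extract 1: [0, -2, 1, 6, 10, 25, 39]
Extract 0: [-2, 0, 1, 6, 10, 25, 39]


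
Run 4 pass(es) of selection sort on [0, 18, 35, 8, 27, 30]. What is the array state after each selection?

Pass 1: Select minimum 0 at index 0, swap -> [0, 18, 35, 8, 27, 30]
Pass 2: Select minimum 8 at index 3, swap -> [0, 8, 35, 18, 27, 30]
Pass 3: Select minimum 18 at index 3, swap -> [0, 8, 18, 35, 27, 30]
Pass 4: Select minimum 27 at index 4, swap -> [0, 8, 18, 27, 35, 30]


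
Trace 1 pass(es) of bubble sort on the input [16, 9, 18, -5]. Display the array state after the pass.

After pass 1: [9, 16, -5, 18] (2 swaps)
Total swaps: 2


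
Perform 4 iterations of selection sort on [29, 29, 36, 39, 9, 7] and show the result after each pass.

Pass 1: Select minimum 7 at index 5, swap -> [7, 29, 36, 39, 9, 29]
Pass 2: Select minimum 9 at index 4, swap -> [7, 9, 36, 39, 29, 29]
Pass 3: Select minimum 29 at index 4, swap -> [7, 9, 29, 39, 36, 29]
Pass 4: Select minimum 29 at index 5, swap -> [7, 9, 29, 29, 36, 39]


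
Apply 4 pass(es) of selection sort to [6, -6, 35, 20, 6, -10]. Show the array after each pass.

Pass 1: Select minimum -10 at index 5, swap -> [-10, -6, 35, 20, 6, 6]
Pass 2: Select minimum -6 at index 1, swap -> [-10, -6, 35, 20, 6, 6]
Pass 3: Select minimum 6 at index 4, swap -> [-10, -6, 6, 20, 35, 6]
Pass 4: Select minimum 6 at index 5, swap -> [-10, -6, 6, 6, 35, 20]


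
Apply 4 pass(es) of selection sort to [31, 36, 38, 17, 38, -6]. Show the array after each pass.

Pass 1: Select minimum -6 at index 5, swap -> [-6, 36, 38, 17, 38, 31]
Pass 2: Select minimum 17 at index 3, swap -> [-6, 17, 38, 36, 38, 31]
Pass 3: Select minimum 31 at index 5, swap -> [-6, 17, 31, 36, 38, 38]
Pass 4: Select minimum 36 at index 3, swap -> [-6, 17, 31, 36, 38, 38]


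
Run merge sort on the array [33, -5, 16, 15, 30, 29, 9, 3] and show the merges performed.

Divide and conquer:
  Merge [33] + [-5] -> [-5, 33]
  Merge [16] + [15] -> [15, 16]
  Merge [-5, 33] + [15, 16] -> [-5, 15, 16, 33]
  Merge [30] + [29] -> [29, 30]
  Merge [9] + [3] -> [3, 9]
  Merge [29, 30] + [3, 9] -> [3, 9, 29, 30]
  Merge [-5, 15, 16, 33] + [3, 9, 29, 30] -> [-5, 3, 9, 15, 16, 29, 30, 33]


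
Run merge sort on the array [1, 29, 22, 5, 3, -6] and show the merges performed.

Divide and conquer:
  Merge [29] + [22] -> [22, 29]
  Merge [1] + [22, 29] -> [1, 22, 29]
  Merge [3] + [-6] -> [-6, 3]
  Merge [5] + [-6, 3] -> [-6, 3, 5]
  Merge [1, 22, 29] + [-6, 3, 5] -> [-6, 1, 3, 5, 22, 29]


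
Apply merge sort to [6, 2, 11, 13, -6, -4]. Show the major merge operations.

Divide and conquer:
  Merge [2] + [11] -> [2, 11]
  Merge [6] + [2, 11] -> [2, 6, 11]
  Merge [-6] + [-4] -> [-6, -4]
  Merge [13] + [-6, -4] -> [-6, -4, 13]
  Merge [2, 6, 11] + [-6, -4, 13] -> [-6, -4, 2, 6, 11, 13]


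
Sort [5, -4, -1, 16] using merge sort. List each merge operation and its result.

Divide and conquer:
  Merge [5] + [-4] -> [-4, 5]
  Merge [-1] + [16] -> [-1, 16]
  Merge [-4, 5] + [-1, 16] -> [-4, -1, 5, 16]


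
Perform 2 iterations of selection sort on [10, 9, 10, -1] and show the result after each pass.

Pass 1: Select minimum -1 at index 3, swap -> [-1, 9, 10, 10]
Pass 2: Select minimum 9 at index 1, swap -> [-1, 9, 10, 10]


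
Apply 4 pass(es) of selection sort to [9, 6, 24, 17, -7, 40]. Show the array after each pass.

Pass 1: Select minimum -7 at index 4, swap -> [-7, 6, 24, 17, 9, 40]
Pass 2: Select minimum 6 at index 1, swap -> [-7, 6, 24, 17, 9, 40]
Pass 3: Select minimum 9 at index 4, swap -> [-7, 6, 9, 17, 24, 40]
Pass 4: Select minimum 17 at index 3, swap -> [-7, 6, 9, 17, 24, 40]


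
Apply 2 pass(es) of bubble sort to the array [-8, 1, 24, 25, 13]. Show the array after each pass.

After pass 1: [-8, 1, 24, 13, 25] (1 swaps)
After pass 2: [-8, 1, 13, 24, 25] (1 swaps)
Total swaps: 2


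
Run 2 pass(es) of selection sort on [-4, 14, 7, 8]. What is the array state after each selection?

Pass 1: Select minimum -4 at index 0, swap -> [-4, 14, 7, 8]
Pass 2: Select minimum 7 at index 2, swap -> [-4, 7, 14, 8]


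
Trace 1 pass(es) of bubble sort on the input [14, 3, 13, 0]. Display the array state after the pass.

After pass 1: [3, 13, 0, 14] (3 swaps)
Total swaps: 3


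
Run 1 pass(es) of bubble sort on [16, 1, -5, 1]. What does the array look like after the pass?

After pass 1: [1, -5, 1, 16] (3 swaps)
Total swaps: 3


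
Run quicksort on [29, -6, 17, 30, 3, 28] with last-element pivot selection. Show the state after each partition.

Partition 1: pivot=28 at index 3 -> [-6, 17, 3, 28, 29, 30]
Partition 2: pivot=3 at index 1 -> [-6, 3, 17, 28, 29, 30]
Partition 3: pivot=30 at index 5 -> [-6, 3, 17, 28, 29, 30]


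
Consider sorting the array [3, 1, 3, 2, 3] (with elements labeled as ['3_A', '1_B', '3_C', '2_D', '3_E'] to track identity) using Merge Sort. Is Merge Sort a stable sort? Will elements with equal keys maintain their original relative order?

Trace Merge Sort on the labeled array (the key is the number; the letter only tracks identity):
  Merge [3_A] + [1_B] -> [1_B, 3_A]
  Merge [2_D] + [3_E] -> [2_D, 3_E]
  Merge [3_C] + [2_D, 3_E] -> [2_D, 3_C, 3_E]
  Merge [1_B, 3_A] + [2_D, 3_C, 3_E] -> [1_B, 2_D, 3_A, 3_C, 3_E]
Final order: [1_B, 2_D, 3_A, 3_C, 3_E]
Equal keys:
  value 3: originally 3_A, 3_C, 3_E; after sorting 3_A, 3_C, 3_E -> order preserved
All equal keys kept their original relative order. Merge Sort is stable: when the heads of the two halves are equal the merge takes from the left half first.
Answer: Stable


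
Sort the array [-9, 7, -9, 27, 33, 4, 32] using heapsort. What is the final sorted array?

Build heap: [33, 27, 32, -9, 7, 4, -9]
Extract 33: [32, 27, 4, -9, 7, -9, 33]
Extract 32: [27, 7, 4, -9, -9, 32, 33]
Extract 27: [7, -9, 4, -9, 27, 32, 33]
Extract 7: [4, -9, -9, 7, 27, 32, 33]
Extract 4: [-9, -9, 4, 7, 27, 32, 33]
Extract -9: [-9, -9, 4, 7, 27, 32, 33]


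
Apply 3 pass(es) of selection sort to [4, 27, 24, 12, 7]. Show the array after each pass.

Pass 1: Select minimum 4 at index 0, swap -> [4, 27, 24, 12, 7]
Pass 2: Select minimum 7 at index 4, swap -> [4, 7, 24, 12, 27]
Pass 3: Select minimum 12 at index 3, swap -> [4, 7, 12, 24, 27]


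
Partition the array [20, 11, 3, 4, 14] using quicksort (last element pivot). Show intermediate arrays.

Partition 1: pivot=14 at index 3 -> [11, 3, 4, 14, 20]
Partition 2: pivot=4 at index 1 -> [3, 4, 11, 14, 20]


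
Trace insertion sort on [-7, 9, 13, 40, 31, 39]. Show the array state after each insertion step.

First element -7 is already 'sorted'
Insert 9: shifted 0 elements -> [-7, 9, 13, 40, 31, 39]
Insert 13: shifted 0 elements -> [-7, 9, 13, 40, 31, 39]
Insert 40: shifted 0 elements -> [-7, 9, 13, 40, 31, 39]
Insert 31: shifted 1 elements -> [-7, 9, 13, 31, 40, 39]
Insert 39: shifted 1 elements -> [-7, 9, 13, 31, 39, 40]


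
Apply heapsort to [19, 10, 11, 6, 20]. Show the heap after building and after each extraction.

Build heap: [20, 19, 11, 6, 10]
Extract 20: [19, 10, 11, 6, 20]
Extract 19: [11, 10, 6, 19, 20]
Extract 11: [10, 6, 11, 19, 20]
Extract 10: [6, 10, 11, 19, 20]


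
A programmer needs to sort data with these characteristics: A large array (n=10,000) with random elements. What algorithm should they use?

Best choice: Quicksort or Mergesort
Reason: Both have O(n log n) average case; quicksort has lower constant factors


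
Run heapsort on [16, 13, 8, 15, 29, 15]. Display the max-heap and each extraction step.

Build heap: [29, 16, 15, 15, 13, 8]
Extract 29: [16, 15, 15, 8, 13, 29]
Extract 16: [15, 13, 15, 8, 16, 29]
Extract 15: [15, 13, 8, 15, 16, 29]
Extract 15: [13, 8, 15, 15, 16, 29]
Extract 13: [8, 13, 15, 15, 16, 29]


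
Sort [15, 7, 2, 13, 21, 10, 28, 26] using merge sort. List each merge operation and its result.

Divide and conquer:
  Merge [15] + [7] -> [7, 15]
  Merge [2] + [13] -> [2, 13]
  Merge [7, 15] + [2, 13] -> [2, 7, 13, 15]
  Merge [21] + [10] -> [10, 21]
  Merge [28] + [26] -> [26, 28]
  Merge [10, 21] + [26, 28] -> [10, 21, 26, 28]
  Merge [2, 7, 13, 15] + [10, 21, 26, 28] -> [2, 7, 10, 13, 15, 21, 26, 28]


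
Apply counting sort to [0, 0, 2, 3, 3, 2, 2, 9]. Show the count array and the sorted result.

Count array: [2, 0, 3, 2, 0, 0, 0, 0, 0, 1]
(count[i] = number of elements equal to i)
Cumulative count: [2, 2, 5, 7, 7, 7, 7, 7, 7, 8]
Sorted: [0, 0, 2, 2, 2, 3, 3, 9]


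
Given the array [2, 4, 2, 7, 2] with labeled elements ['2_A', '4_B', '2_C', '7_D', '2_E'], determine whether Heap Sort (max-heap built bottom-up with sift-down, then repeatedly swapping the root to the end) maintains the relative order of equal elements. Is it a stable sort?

Trace Heap Sort on the labeled array (the key is the number; the letter only tracks identity):
  Build max-heap: [7_D, 4_B, 2_C, 2_A, 2_E]
  Swap root 7_D to index 4, re-heapify first 4 -> [4_B, 2_E, 2_C, 2_A, 7_D]
  Swap root 4_B to index 3, re-heapify first 3 -> [2_A, 2_E, 2_C, 4_B, 7_D]
  Swap root 2_A to index 2, re-heapify first 2 -> [2_C, 2_E, 2_A, 4_B, 7_D]
  Swap root 2_C to index 1, re-heapify first 1 -> [2_E, 2_C, 2_A, 4_B, 7_D]
Final order: [2_E, 2_C, 2_A, 4_B, 7_D]
Equal keys:
  value 2: originally 2_A, 2_C, 2_E; after sorting 2_E, 2_C, 2_A -> order changed
Equal keys were reordered, so Heap Sort is not stable: heap construction and root-to-end swaps move elements without regard to the original order of equal keys. (One such input is enough; an unstable sort may happen to preserve order on other inputs, but it gives no guarantee.)
Answer: Not stable


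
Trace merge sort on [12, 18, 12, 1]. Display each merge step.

Divide and conquer:
  Merge [12] + [18] -> [12, 18]
  Merge [12] + [1] -> [1, 12]
  Merge [12, 18] + [1, 12] -> [1, 12, 12, 18]


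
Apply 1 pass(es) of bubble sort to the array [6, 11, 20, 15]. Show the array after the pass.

After pass 1: [6, 11, 15, 20] (1 swaps)
Total swaps: 1


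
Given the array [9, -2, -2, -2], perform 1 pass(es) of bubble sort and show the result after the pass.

After pass 1: [-2, -2, -2, 9] (3 swaps)
Total swaps: 3


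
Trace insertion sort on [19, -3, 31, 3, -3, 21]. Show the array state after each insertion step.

First element 19 is already 'sorted'
Insert -3: shifted 1 elements -> [-3, 19, 31, 3, -3, 21]
Insert 31: shifted 0 elements -> [-3, 19, 31, 3, -3, 21]
Insert 3: shifted 2 elements -> [-3, 3, 19, 31, -3, 21]
Insert -3: shifted 3 elements -> [-3, -3, 3, 19, 31, 21]
Insert 21: shifted 1 elements -> [-3, -3, 3, 19, 21, 31]


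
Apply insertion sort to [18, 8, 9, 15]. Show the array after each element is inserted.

First element 18 is already 'sorted'
Insert 8: shifted 1 elements -> [8, 18, 9, 15]
Insert 9: shifted 1 elements -> [8, 9, 18, 15]
Insert 15: shifted 1 elements -> [8, 9, 15, 18]


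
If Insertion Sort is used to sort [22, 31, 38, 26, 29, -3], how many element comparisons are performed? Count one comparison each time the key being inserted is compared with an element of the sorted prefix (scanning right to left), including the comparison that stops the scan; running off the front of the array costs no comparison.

Insert 31: 22 <= 31 (stop) = 1 comparison(s) -> [22, 31, 38, 26, 29, -3]
Insert 38: 31 <= 38 (stop) = 1 comparison(s) -> [22, 31, 38, 26, 29, -3]
Insert 26: 38 > 26 (shift), 31 > 26 (shift), 22 <= 26 (stop) = 3 comparison(s) -> [22, 26, 31, 38, 29, -3]
Insert 29: 38 > 29 (shift), 31 > 29 (shift), 26 <= 29 (stop) = 3 comparison(s) -> [22, 26, 29, 31, 38, -3]
Insert -3: 38 > -3 (shift), 31 > -3 (shift), 29 > -3 (shift), 26 > -3 (shift), 22 > -3 (shift), reached front = 5 comparison(s) -> [-3, 22, 26, 29, 31, 38]
Total comparisons: 1 + 1 + 3 + 3 + 5 = 13


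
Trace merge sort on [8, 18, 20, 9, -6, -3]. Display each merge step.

Divide and conquer:
  Merge [18] + [20] -> [18, 20]
  Merge [8] + [18, 20] -> [8, 18, 20]
  Merge [-6] + [-3] -> [-6, -3]
  Merge [9] + [-6, -3] -> [-6, -3, 9]
  Merge [8, 18, 20] + [-6, -3, 9] -> [-6, -3, 8, 9, 18, 20]


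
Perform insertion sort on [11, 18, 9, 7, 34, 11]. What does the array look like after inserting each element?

First element 11 is already 'sorted'
Insert 18: shifted 0 elements -> [11, 18, 9, 7, 34, 11]
Insert 9: shifted 2 elements -> [9, 11, 18, 7, 34, 11]
Insert 7: shifted 3 elements -> [7, 9, 11, 18, 34, 11]
Insert 34: shifted 0 elements -> [7, 9, 11, 18, 34, 11]
Insert 11: shifted 2 elements -> [7, 9, 11, 11, 18, 34]


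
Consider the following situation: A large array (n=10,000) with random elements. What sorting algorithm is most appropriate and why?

Best choice: Quicksort or Mergesort
Reason: Both have O(n log n) average case; quicksort has lower constant factors


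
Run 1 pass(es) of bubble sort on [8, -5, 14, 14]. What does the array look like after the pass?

After pass 1: [-5, 8, 14, 14] (1 swaps)
Total swaps: 1


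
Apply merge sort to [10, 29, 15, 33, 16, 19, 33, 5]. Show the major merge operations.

Divide and conquer:
  Merge [10] + [29] -> [10, 29]
  Merge [15] + [33] -> [15, 33]
  Merge [10, 29] + [15, 33] -> [10, 15, 29, 33]
  Merge [16] + [19] -> [16, 19]
  Merge [33] + [5] -> [5, 33]
  Merge [16, 19] + [5, 33] -> [5, 16, 19, 33]
  Merge [10, 15, 29, 33] + [5, 16, 19, 33] -> [5, 10, 15, 16, 19, 29, 33, 33]


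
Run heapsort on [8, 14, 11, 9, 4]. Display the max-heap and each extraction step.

Build heap: [14, 9, 11, 8, 4]
Extract 14: [11, 9, 4, 8, 14]
Extract 11: [9, 8, 4, 11, 14]
Extract 9: [8, 4, 9, 11, 14]
Extract 8: [4, 8, 9, 11, 14]


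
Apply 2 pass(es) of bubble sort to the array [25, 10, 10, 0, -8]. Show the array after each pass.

After pass 1: [10, 10, 0, -8, 25] (4 swaps)
After pass 2: [10, 0, -8, 10, 25] (2 swaps)
Total swaps: 6


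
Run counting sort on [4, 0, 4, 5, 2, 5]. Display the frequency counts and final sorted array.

Count array: [1, 0, 1, 0, 2, 2]
(count[i] = number of elements equal to i)
Cumulative count: [1, 1, 2, 2, 4, 6]
Sorted: [0, 2, 4, 4, 5, 5]


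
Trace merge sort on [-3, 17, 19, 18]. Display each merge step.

Divide and conquer:
  Merge [-3] + [17] -> [-3, 17]
  Merge [19] + [18] -> [18, 19]
  Merge [-3, 17] + [18, 19] -> [-3, 17, 18, 19]


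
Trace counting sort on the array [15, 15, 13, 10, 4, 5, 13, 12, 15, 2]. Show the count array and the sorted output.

Count array: [0, 0, 1, 0, 1, 1, 0, 0, 0, 0, 1, 0, 1, 2, 0, 3]
(count[i] = number of elements equal to i)
Cumulative count: [0, 0, 1, 1, 2, 3, 3, 3, 3, 3, 4, 4, 5, 7, 7, 10]
Sorted: [2, 4, 5, 10, 12, 13, 13, 15, 15, 15]


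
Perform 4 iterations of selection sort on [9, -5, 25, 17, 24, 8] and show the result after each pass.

Pass 1: Select minimum -5 at index 1, swap -> [-5, 9, 25, 17, 24, 8]
Pass 2: Select minimum 8 at index 5, swap -> [-5, 8, 25, 17, 24, 9]
Pass 3: Select minimum 9 at index 5, swap -> [-5, 8, 9, 17, 24, 25]
Pass 4: Select minimum 17 at index 3, swap -> [-5, 8, 9, 17, 24, 25]


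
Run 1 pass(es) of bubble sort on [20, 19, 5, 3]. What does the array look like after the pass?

After pass 1: [19, 5, 3, 20] (3 swaps)
Total swaps: 3


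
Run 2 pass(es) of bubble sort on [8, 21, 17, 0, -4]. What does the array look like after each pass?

After pass 1: [8, 17, 0, -4, 21] (3 swaps)
After pass 2: [8, 0, -4, 17, 21] (2 swaps)
Total swaps: 5


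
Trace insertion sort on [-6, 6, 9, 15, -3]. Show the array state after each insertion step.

First element -6 is already 'sorted'
Insert 6: shifted 0 elements -> [-6, 6, 9, 15, -3]
Insert 9: shifted 0 elements -> [-6, 6, 9, 15, -3]
Insert 15: shifted 0 elements -> [-6, 6, 9, 15, -3]
Insert -3: shifted 3 elements -> [-6, -3, 6, 9, 15]


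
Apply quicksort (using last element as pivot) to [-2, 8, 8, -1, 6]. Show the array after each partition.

Partition 1: pivot=6 at index 2 -> [-2, -1, 6, 8, 8]
Partition 2: pivot=-1 at index 1 -> [-2, -1, 6, 8, 8]
Partition 3: pivot=8 at index 4 -> [-2, -1, 6, 8, 8]


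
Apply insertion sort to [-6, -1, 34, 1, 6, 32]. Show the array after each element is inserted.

First element -6 is already 'sorted'
Insert -1: shifted 0 elements -> [-6, -1, 34, 1, 6, 32]
Insert 34: shifted 0 elements -> [-6, -1, 34, 1, 6, 32]
Insert 1: shifted 1 elements -> [-6, -1, 1, 34, 6, 32]
Insert 6: shifted 1 elements -> [-6, -1, 1, 6, 34, 32]
Insert 32: shifted 1 elements -> [-6, -1, 1, 6, 32, 34]


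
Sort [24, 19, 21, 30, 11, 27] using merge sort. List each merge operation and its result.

Divide and conquer:
  Merge [19] + [21] -> [19, 21]
  Merge [24] + [19, 21] -> [19, 21, 24]
  Merge [11] + [27] -> [11, 27]
  Merge [30] + [11, 27] -> [11, 27, 30]
  Merge [19, 21, 24] + [11, 27, 30] -> [11, 19, 21, 24, 27, 30]


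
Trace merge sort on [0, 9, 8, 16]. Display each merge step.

Divide and conquer:
  Merge [0] + [9] -> [0, 9]
  Merge [8] + [16] -> [8, 16]
  Merge [0, 9] + [8, 16] -> [0, 8, 9, 16]


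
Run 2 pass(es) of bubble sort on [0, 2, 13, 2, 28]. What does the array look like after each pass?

After pass 1: [0, 2, 2, 13, 28] (1 swaps)
After pass 2: [0, 2, 2, 13, 28] (0 swaps)
Total swaps: 1


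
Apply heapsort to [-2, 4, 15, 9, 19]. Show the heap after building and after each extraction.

Build heap: [19, 9, 15, -2, 4]
Extract 19: [15, 9, 4, -2, 19]
Extract 15: [9, -2, 4, 15, 19]
Extract 9: [4, -2, 9, 15, 19]
Extract 4: [-2, 4, 9, 15, 19]


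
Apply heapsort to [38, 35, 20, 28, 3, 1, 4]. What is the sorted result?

Build heap: [38, 35, 20, 28, 3, 1, 4]
Extract 38: [35, 28, 20, 4, 3, 1, 38]
Extract 35: [28, 4, 20, 1, 3, 35, 38]
Extract 28: [20, 4, 3, 1, 28, 35, 38]
Extract 20: [4, 1, 3, 20, 28, 35, 38]
Extract 4: [3, 1, 4, 20, 28, 35, 38]
Extract 3: [1, 3, 4, 20, 28, 35, 38]


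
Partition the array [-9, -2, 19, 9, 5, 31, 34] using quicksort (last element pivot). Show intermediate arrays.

Partition 1: pivot=34 at index 6 -> [-9, -2, 19, 9, 5, 31, 34]
Partition 2: pivot=31 at index 5 -> [-9, -2, 19, 9, 5, 31, 34]
Partition 3: pivot=5 at index 2 -> [-9, -2, 5, 9, 19, 31, 34]
Partition 4: pivot=-2 at index 1 -> [-9, -2, 5, 9, 19, 31, 34]
Partition 5: pivot=19 at index 4 -> [-9, -2, 5, 9, 19, 31, 34]


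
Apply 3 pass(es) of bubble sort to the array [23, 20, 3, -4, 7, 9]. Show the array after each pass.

After pass 1: [20, 3, -4, 7, 9, 23] (5 swaps)
After pass 2: [3, -4, 7, 9, 20, 23] (4 swaps)
After pass 3: [-4, 3, 7, 9, 20, 23] (1 swaps)
Total swaps: 10


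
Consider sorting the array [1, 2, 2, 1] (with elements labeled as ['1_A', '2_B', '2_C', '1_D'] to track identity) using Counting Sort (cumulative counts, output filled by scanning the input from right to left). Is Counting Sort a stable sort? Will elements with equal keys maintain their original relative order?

Trace Counting Sort on the labeled array (the key is the number; the letter only tracks identity):
  Counts for values 0..2: [0, 2, 2]
  Cumulative counts: [0, 2, 4]
  Scan right to left: place 1_D at output index 1
  Scan right to left: place 2_C at output index 3
  Scan right to left: place 2_B at output index 2
  Scan right to left: place 1_A at output index 0
  Output: [1_A, 1_D, 2_B, 2_C]
Equal keys:
  value 1: originally 1_A, 1_D; after sorting 1_A, 1_D -> order preserved
  value 2: originally 2_B, 2_C; after sorting 2_B, 2_C -> order preserved
All equal keys kept their original relative order. Counting Sort is stable: scanning the input right to left with decreasing cumulative counts places later duplicates at later output positions.
Answer: Stable


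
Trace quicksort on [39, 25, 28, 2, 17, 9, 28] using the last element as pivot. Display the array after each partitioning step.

Partition 1: pivot=28 at index 5 -> [25, 28, 2, 17, 9, 28, 39]
Partition 2: pivot=9 at index 1 -> [2, 9, 25, 17, 28, 28, 39]
Partition 3: pivot=28 at index 4 -> [2, 9, 25, 17, 28, 28, 39]
Partition 4: pivot=17 at index 2 -> [2, 9, 17, 25, 28, 28, 39]


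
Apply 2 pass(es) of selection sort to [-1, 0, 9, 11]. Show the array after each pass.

Pass 1: Select minimum -1 at index 0, swap -> [-1, 0, 9, 11]
Pass 2: Select minimum 0 at index 1, swap -> [-1, 0, 9, 11]


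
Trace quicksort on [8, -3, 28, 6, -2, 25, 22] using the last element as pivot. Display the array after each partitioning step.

Partition 1: pivot=22 at index 4 -> [8, -3, 6, -2, 22, 25, 28]
Partition 2: pivot=-2 at index 1 -> [-3, -2, 6, 8, 22, 25, 28]
Partition 3: pivot=8 at index 3 -> [-3, -2, 6, 8, 22, 25, 28]
Partition 4: pivot=28 at index 6 -> [-3, -2, 6, 8, 22, 25, 28]


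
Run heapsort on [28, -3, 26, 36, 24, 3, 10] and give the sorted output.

Build heap: [36, 28, 26, -3, 24, 3, 10]
Extract 36: [28, 24, 26, -3, 10, 3, 36]
Extract 28: [26, 24, 3, -3, 10, 28, 36]
Extract 26: [24, 10, 3, -3, 26, 28, 36]
Extract 24: [10, -3, 3, 24, 26, 28, 36]
Extract 10: [3, -3, 10, 24, 26, 28, 36]
Extract 3: [-3, 3, 10, 24, 26, 28, 36]


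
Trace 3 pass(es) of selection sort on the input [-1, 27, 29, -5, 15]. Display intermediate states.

Pass 1: Select minimum -5 at index 3, swap -> [-5, 27, 29, -1, 15]
Pass 2: Select minimum -1 at index 3, swap -> [-5, -1, 29, 27, 15]
Pass 3: Select minimum 15 at index 4, swap -> [-5, -1, 15, 27, 29]


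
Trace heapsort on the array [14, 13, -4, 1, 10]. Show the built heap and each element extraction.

Build heap: [14, 13, -4, 1, 10]
Extract 14: [13, 10, -4, 1, 14]
Extract 13: [10, 1, -4, 13, 14]
Extract 10: [1, -4, 10, 13, 14]
Extract 1: [-4, 1, 10, 13, 14]


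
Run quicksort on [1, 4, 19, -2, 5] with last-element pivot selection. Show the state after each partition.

Partition 1: pivot=5 at index 3 -> [1, 4, -2, 5, 19]
Partition 2: pivot=-2 at index 0 -> [-2, 4, 1, 5, 19]
Partition 3: pivot=1 at index 1 -> [-2, 1, 4, 5, 19]


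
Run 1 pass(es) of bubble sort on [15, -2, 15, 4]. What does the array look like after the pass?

After pass 1: [-2, 15, 4, 15] (2 swaps)
Total swaps: 2


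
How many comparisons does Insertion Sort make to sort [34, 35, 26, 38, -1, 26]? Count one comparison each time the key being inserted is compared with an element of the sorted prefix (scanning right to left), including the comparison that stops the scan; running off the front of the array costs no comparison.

Insert 35: 34 <= 35 (stop) = 1 comparison(s) -> [34, 35, 26, 38, -1, 26]
Insert 26: 35 > 26 (shift), 34 > 26 (shift), reached front = 2 comparison(s) -> [26, 34, 35, 38, -1, 26]
Insert 38: 35 <= 38 (stop) = 1 comparison(s) -> [26, 34, 35, 38, -1, 26]
Insert -1: 38 > -1 (shift), 35 > -1 (shift), 34 > -1 (shift), 26 > -1 (shift), reached front = 4 comparison(s) -> [-1, 26, 34, 35, 38, 26]
Insert 26: 38 > 26 (shift), 35 > 26 (shift), 34 > 26 (shift), 26 <= 26 (stop) = 4 comparison(s) -> [-1, 26, 26, 34, 35, 38]
Total comparisons: 1 + 2 + 1 + 4 + 4 = 12


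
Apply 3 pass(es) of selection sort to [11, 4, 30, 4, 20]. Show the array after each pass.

Pass 1: Select minimum 4 at index 1, swap -> [4, 11, 30, 4, 20]
Pass 2: Select minimum 4 at index 3, swap -> [4, 4, 30, 11, 20]
Pass 3: Select minimum 11 at index 3, swap -> [4, 4, 11, 30, 20]


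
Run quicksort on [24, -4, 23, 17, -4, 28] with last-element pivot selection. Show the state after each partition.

Partition 1: pivot=28 at index 5 -> [24, -4, 23, 17, -4, 28]
Partition 2: pivot=-4 at index 1 -> [-4, -4, 23, 17, 24, 28]
Partition 3: pivot=24 at index 4 -> [-4, -4, 23, 17, 24, 28]
Partition 4: pivot=17 at index 2 -> [-4, -4, 17, 23, 24, 28]


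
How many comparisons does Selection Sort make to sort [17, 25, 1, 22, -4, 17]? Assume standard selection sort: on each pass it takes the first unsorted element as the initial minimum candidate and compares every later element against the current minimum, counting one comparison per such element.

Pass 1: scan indices 1..5 for the minimum = 5 comparison(s); min is -4, place at index 0 -> [-4, 25, 1, 22, 17, 17]
Pass 2: scan indices 2..5 for the minimum = 4 comparison(s); min is 1, place at index 1 -> [-4, 1, 25, 22, 17, 17]
Pass 3: scan indices 3..5 for the minimum = 3 comparison(s); min is 17, place at index 2 -> [-4, 1, 17, 22, 25, 17]
Pass 4: scan indices 4..5 for the minimum = 2 comparison(s); min is 17, place at index 3 -> [-4, 1, 17, 17, 25, 22]
Pass 5: scan indices 5..5 for the minimum = 1 comparison(s); min is 22, place at index 4 -> [-4, 1, 17, 17, 22, 25]
Selection sort always scans the whole unsorted suffix, so the count is (n-1) + (n-2) + ... + 1 = n(n-1)/2 = 6*5/2 = 15 regardless of the input order.
Total comparisons: 5 + 4 + 3 + 2 + 1 = 15


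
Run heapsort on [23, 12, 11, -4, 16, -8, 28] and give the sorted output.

Build heap: [28, 16, 23, -4, 12, -8, 11]
Extract 28: [23, 16, 11, -4, 12, -8, 28]
Extract 23: [16, 12, 11, -4, -8, 23, 28]
Extract 16: [12, -4, 11, -8, 16, 23, 28]
Extract 12: [11, -4, -8, 12, 16, 23, 28]
Extract 11: [-4, -8, 11, 12, 16, 23, 28]
Extract -4: [-8, -4, 11, 12, 16, 23, 28]
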